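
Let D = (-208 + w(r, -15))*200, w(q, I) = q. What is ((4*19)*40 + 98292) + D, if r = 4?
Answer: 60532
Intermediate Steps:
D = -40800 (D = (-208 + 4)*200 = -204*200 = -40800)
((4*19)*40 + 98292) + D = ((4*19)*40 + 98292) - 40800 = (76*40 + 98292) - 40800 = (3040 + 98292) - 40800 = 101332 - 40800 = 60532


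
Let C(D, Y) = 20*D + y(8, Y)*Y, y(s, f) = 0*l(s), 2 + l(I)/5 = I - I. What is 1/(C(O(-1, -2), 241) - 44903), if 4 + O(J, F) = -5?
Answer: -1/45083 ≈ -2.2181e-5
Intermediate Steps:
O(J, F) = -9 (O(J, F) = -4 - 5 = -9)
l(I) = -10 (l(I) = -10 + 5*(I - I) = -10 + 5*0 = -10 + 0 = -10)
y(s, f) = 0 (y(s, f) = 0*(-10) = 0)
C(D, Y) = 20*D (C(D, Y) = 20*D + 0*Y = 20*D + 0 = 20*D)
1/(C(O(-1, -2), 241) - 44903) = 1/(20*(-9) - 44903) = 1/(-180 - 44903) = 1/(-45083) = -1/45083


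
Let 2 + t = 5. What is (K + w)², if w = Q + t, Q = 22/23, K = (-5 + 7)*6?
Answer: 134689/529 ≈ 254.61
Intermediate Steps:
t = 3 (t = -2 + 5 = 3)
K = 12 (K = 2*6 = 12)
Q = 22/23 (Q = 22*(1/23) = 22/23 ≈ 0.95652)
w = 91/23 (w = 22/23 + 3 = 91/23 ≈ 3.9565)
(K + w)² = (12 + 91/23)² = (367/23)² = 134689/529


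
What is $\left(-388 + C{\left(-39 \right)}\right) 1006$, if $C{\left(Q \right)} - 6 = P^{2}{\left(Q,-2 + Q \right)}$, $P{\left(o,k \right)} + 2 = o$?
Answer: $1306794$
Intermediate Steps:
$P{\left(o,k \right)} = -2 + o$
$C{\left(Q \right)} = 6 + \left(-2 + Q\right)^{2}$
$\left(-388 + C{\left(-39 \right)}\right) 1006 = \left(-388 + \left(6 + \left(-2 - 39\right)^{2}\right)\right) 1006 = \left(-388 + \left(6 + \left(-41\right)^{2}\right)\right) 1006 = \left(-388 + \left(6 + 1681\right)\right) 1006 = \left(-388 + 1687\right) 1006 = 1299 \cdot 1006 = 1306794$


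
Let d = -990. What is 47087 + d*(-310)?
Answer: 353987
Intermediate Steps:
47087 + d*(-310) = 47087 - 990*(-310) = 47087 + 306900 = 353987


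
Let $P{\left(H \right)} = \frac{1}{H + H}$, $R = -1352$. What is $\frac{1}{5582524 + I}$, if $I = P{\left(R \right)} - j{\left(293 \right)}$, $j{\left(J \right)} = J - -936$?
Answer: $\frac{2704}{15091821679} \approx 1.7917 \cdot 10^{-7}$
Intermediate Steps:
$j{\left(J \right)} = 936 + J$ ($j{\left(J \right)} = J + 936 = 936 + J$)
$P{\left(H \right)} = \frac{1}{2 H}$
$I = - \frac{3323217}{2704}$ ($I = \frac{1}{2 \left(-1352\right)} - \left(936 + 293\right) = \frac{1}{2} \left(- \frac{1}{1352}\right) - 1229 = - \frac{1}{2704} - 1229 = - \frac{3323217}{2704} \approx -1229.0$)
$\frac{1}{5582524 + I} = \frac{1}{5582524 - \frac{3323217}{2704}} = \frac{1}{\frac{15091821679}{2704}} = \frac{2704}{15091821679}$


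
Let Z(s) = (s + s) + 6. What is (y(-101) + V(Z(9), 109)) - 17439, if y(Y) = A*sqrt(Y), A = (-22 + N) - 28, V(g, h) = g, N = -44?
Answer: -17415 - 94*I*sqrt(101) ≈ -17415.0 - 944.69*I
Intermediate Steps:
Z(s) = 6 + 2*s (Z(s) = 2*s + 6 = 6 + 2*s)
A = -94 (A = (-22 - 44) - 28 = -66 - 28 = -94)
y(Y) = -94*sqrt(Y)
(y(-101) + V(Z(9), 109)) - 17439 = (-94*I*sqrt(101) + (6 + 2*9)) - 17439 = (-94*I*sqrt(101) + (6 + 18)) - 17439 = (-94*I*sqrt(101) + 24) - 17439 = (24 - 94*I*sqrt(101)) - 17439 = -17415 - 94*I*sqrt(101)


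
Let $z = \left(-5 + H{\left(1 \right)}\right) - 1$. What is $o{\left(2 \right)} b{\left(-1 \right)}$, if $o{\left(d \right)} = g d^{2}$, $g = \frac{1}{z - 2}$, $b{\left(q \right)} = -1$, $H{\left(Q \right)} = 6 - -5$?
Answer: $- \frac{4}{3} \approx -1.3333$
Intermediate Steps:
$H{\left(Q \right)} = 11$ ($H{\left(Q \right)} = 6 + 5 = 11$)
$z = 5$ ($z = \left(-5 + 11\right) - 1 = 6 - 1 = 5$)
$g = \frac{1}{3}$ ($g = \frac{1}{5 - 2} = \frac{1}{3} \approx 0.33333$)
$o{\left(d \right)} = \frac{d^{2}}{3}$
$o{\left(2 \right)} b{\left(-1 \right)} = \frac{2^{2}}{3} \left(-1\right) = \frac{1}{3} \cdot 4 \left(-1\right) = \frac{4}{3} \left(-1\right) = - \frac{4}{3}$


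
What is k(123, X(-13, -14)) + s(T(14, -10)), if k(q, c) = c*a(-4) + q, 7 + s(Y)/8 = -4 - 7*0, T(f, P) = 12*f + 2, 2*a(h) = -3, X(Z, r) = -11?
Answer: 103/2 ≈ 51.500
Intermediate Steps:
a(h) = -3/2 (a(h) = (1/2)*(-3) = -3/2)
T(f, P) = 2 + 12*f
s(Y) = -88 (s(Y) = -56 + 8*(-4 - 7*0) = -56 + 8*(-4 + 0) = -56 + 8*(-4) = -56 - 32 = -88)
k(q, c) = q - 3*c/2 (k(q, c) = c*(-3/2) + q = -3*c/2 + q = q - 3*c/2)
k(123, X(-13, -14)) + s(T(14, -10)) = (123 - 3/2*(-11)) - 88 = (123 + 33/2) - 88 = 279/2 - 88 = 103/2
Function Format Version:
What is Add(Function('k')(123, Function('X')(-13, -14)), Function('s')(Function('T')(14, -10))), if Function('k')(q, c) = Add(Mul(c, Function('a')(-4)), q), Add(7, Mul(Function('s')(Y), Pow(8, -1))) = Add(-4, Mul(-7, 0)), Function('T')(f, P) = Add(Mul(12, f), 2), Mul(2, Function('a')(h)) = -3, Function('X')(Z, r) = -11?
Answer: Rational(103, 2) ≈ 51.500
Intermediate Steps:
Function('a')(h) = Rational(-3, 2) (Function('a')(h) = Mul(Rational(1, 2), -3) = Rational(-3, 2))
Function('T')(f, P) = Add(2, Mul(12, f))
Function('s')(Y) = -88 (Function('s')(Y) = Add(-56, Mul(8, Add(-4, Mul(-7, 0)))) = Add(-56, Mul(8, Add(-4, 0))) = Add(-56, Mul(8, -4)) = Add(-56, -32) = -88)
Function('k')(q, c) = Add(q, Mul(Rational(-3, 2), c)) (Function('k')(q, c) = Add(Mul(c, Rational(-3, 2)), q) = Add(Mul(Rational(-3, 2), c), q) = Add(q, Mul(Rational(-3, 2), c)))
Add(Function('k')(123, Function('X')(-13, -14)), Function('s')(Function('T')(14, -10))) = Add(Add(123, Mul(Rational(-3, 2), -11)), -88) = Add(Add(123, Rational(33, 2)), -88) = Add(Rational(279, 2), -88) = Rational(103, 2)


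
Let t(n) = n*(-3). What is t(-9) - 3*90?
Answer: -243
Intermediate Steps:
t(n) = -3*n
t(-9) - 3*90 = -3*(-9) - 3*90 = 27 - 270 = -243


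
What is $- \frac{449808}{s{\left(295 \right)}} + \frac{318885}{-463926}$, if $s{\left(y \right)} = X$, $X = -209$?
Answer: $\frac{69536993081}{32320178} \approx 2151.5$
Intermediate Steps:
$s{\left(y \right)} = -209$
$- \frac{449808}{s{\left(295 \right)}} + \frac{318885}{-463926} = - \frac{449808}{-209} + \frac{318885}{-463926} = \left(-449808\right) \left(- \frac{1}{209}\right) + 318885 \left(- \frac{1}{463926}\right) = \frac{449808}{209} - \frac{106295}{154642} = \frac{69536993081}{32320178}$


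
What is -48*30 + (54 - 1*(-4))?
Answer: -1382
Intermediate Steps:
-48*30 + (54 - 1*(-4)) = -1440 + (54 + 4) = -1440 + 58 = -1382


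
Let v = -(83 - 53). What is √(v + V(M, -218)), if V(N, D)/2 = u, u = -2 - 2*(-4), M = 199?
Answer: 3*I*√2 ≈ 4.2426*I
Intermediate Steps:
u = 6 (u = -2 + 8 = 6)
v = -30 (v = -1*30 = -30)
V(N, D) = 12 (V(N, D) = 2*6 = 12)
√(v + V(M, -218)) = √(-30 + 12) = √(-18) = 3*I*√2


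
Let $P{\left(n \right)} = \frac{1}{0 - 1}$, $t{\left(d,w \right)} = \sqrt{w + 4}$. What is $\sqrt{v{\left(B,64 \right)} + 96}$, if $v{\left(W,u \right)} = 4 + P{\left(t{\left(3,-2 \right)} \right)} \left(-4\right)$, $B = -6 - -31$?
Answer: $2 \sqrt{26} \approx 10.198$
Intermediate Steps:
$B = 25$ ($B = -6 + 31 = 25$)
$t{\left(d,w \right)} = \sqrt{4 + w}$
$P{\left(n \right)} = -1$ ($P{\left(n \right)} = \frac{1}{-1} = -1$)
$v{\left(W,u \right)} = 8$ ($v{\left(W,u \right)} = 4 - -4 = 4 + 4 = 8$)
$\sqrt{v{\left(B,64 \right)} + 96} = \sqrt{8 + 96} = \sqrt{104} = 2 \sqrt{26}$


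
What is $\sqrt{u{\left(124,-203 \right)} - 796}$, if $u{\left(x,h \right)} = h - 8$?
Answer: $i \sqrt{1007} \approx 31.733 i$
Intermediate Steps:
$u{\left(x,h \right)} = -8 + h$ ($u{\left(x,h \right)} = h - 8 = -8 + h$)
$\sqrt{u{\left(124,-203 \right)} - 796} = \sqrt{\left(-8 - 203\right) - 796} = \sqrt{-211 - 796} = \sqrt{-1007} = i \sqrt{1007}$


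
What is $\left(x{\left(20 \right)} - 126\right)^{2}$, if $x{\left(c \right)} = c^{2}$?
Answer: $75076$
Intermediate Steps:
$\left(x{\left(20 \right)} - 126\right)^{2} = \left(20^{2} - 126\right)^{2} = \left(400 - 126\right)^{2} = 274^{2} = 75076$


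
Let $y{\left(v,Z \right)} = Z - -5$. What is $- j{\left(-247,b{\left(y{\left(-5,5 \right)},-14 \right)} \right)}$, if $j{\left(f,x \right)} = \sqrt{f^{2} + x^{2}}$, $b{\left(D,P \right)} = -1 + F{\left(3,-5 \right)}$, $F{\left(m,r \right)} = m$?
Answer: $- \sqrt{61013} \approx -247.01$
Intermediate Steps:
$y{\left(v,Z \right)} = 5 + Z$ ($y{\left(v,Z \right)} = Z + 5 = 5 + Z$)
$b{\left(D,P \right)} = 2$ ($b{\left(D,P \right)} = -1 + 3 = 2$)
$- j{\left(-247,b{\left(y{\left(-5,5 \right)},-14 \right)} \right)} = - \sqrt{\left(-247\right)^{2} + 2^{2}} = - \sqrt{61009 + 4} = - \sqrt{61013}$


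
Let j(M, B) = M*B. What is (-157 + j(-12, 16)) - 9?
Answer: -358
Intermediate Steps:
j(M, B) = B*M
(-157 + j(-12, 16)) - 9 = (-157 + 16*(-12)) - 9 = (-157 - 192) - 9 = -349 - 9 = -358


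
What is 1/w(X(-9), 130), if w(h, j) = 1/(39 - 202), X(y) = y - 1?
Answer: -163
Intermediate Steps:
X(y) = -1 + y
w(h, j) = -1/163 (w(h, j) = 1/(-163) = -1/163)
1/w(X(-9), 130) = 1/(-1/163) = -163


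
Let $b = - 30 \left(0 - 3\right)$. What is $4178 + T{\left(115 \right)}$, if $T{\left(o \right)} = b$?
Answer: $4268$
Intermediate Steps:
$b = 90$ ($b = - 30 \left(0 - 3\right) = \left(-30\right) \left(-3\right) = 90$)
$T{\left(o \right)} = 90$
$4178 + T{\left(115 \right)} = 4178 + 90 = 4268$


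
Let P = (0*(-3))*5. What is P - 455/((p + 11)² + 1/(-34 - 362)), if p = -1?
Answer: -25740/5657 ≈ -4.5501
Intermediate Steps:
P = 0 (P = 0*5 = 0)
P - 455/((p + 11)² + 1/(-34 - 362)) = 0 - 455/((-1 + 11)² + 1/(-34 - 362)) = 0 - 455/(10² + 1/(-396)) = 0 - 455/(100 - 1/396) = 0 - 455/(39599/396) = 0 + (396/39599)*(-455) = 0 - 25740/5657 = -25740/5657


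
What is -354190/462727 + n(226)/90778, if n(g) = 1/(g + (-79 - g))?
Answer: -2540060588507/3318429096874 ≈ -0.76544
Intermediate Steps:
n(g) = -1/79 (n(g) = 1/(-79) = -1/79)
-354190/462727 + n(226)/90778 = -354190/462727 - 1/79/90778 = -354190*1/462727 - 1/79*1/90778 = -354190/462727 - 1/7171462 = -2540060588507/3318429096874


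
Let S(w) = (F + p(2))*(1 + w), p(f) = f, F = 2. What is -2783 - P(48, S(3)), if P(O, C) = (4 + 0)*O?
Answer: -2975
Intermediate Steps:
S(w) = 4 + 4*w (S(w) = (2 + 2)*(1 + w) = 4*(1 + w) = 4 + 4*w)
P(O, C) = 4*O
-2783 - P(48, S(3)) = -2783 - 4*48 = -2783 - 1*192 = -2783 - 192 = -2975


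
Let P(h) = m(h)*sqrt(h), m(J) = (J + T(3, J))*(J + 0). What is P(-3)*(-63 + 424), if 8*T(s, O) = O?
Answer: 29241*I*sqrt(3)/8 ≈ 6330.9*I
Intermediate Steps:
T(s, O) = O/8
m(J) = 9*J**2/8 (m(J) = (J + J/8)*(J + 0) = (9*J/8)*J = 9*J**2/8)
P(h) = 9*h**(5/2)/8 (P(h) = (9*h**2/8)*sqrt(h) = 9*h**(5/2)/8)
P(-3)*(-63 + 424) = (9*(-3)**(5/2)/8)*(-63 + 424) = (9*(9*I*sqrt(3))/8)*361 = (81*I*sqrt(3)/8)*361 = 29241*I*sqrt(3)/8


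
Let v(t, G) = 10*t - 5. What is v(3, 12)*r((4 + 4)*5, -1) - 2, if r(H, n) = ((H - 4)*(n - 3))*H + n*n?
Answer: -143977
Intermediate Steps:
r(H, n) = n² + H*(-4 + H)*(-3 + n) (r(H, n) = ((-4 + H)*(-3 + n))*H + n² = H*(-4 + H)*(-3 + n) + n² = n² + H*(-4 + H)*(-3 + n))
v(t, G) = -5 + 10*t
v(3, 12)*r((4 + 4)*5, -1) - 2 = (-5 + 10*3)*((-1)² - 3*25*(4 + 4)² + 12*((4 + 4)*5) - ((4 + 4)*5)² - 4*(4 + 4)*5*(-1)) - 2 = (-5 + 30)*(1 - 3*(8*5)² + 12*(8*5) - (8*5)² - 4*8*5*(-1)) - 2 = 25*(1 - 3*40² + 12*40 - 1*40² - 4*40*(-1)) - 2 = 25*(1 - 3*1600 + 480 - 1*1600 + 160) - 2 = 25*(1 - 4800 + 480 - 1600 + 160) - 2 = 25*(-5759) - 2 = -143975 - 2 = -143977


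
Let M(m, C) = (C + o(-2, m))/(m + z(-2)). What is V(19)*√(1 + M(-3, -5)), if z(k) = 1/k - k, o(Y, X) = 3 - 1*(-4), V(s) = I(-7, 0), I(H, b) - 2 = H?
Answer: -5*I*√3/3 ≈ -2.8868*I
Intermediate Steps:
I(H, b) = 2 + H
V(s) = -5 (V(s) = 2 - 7 = -5)
o(Y, X) = 7 (o(Y, X) = 3 + 4 = 7)
M(m, C) = (7 + C)/(3/2 + m) (M(m, C) = (C + 7)/(m + (1/(-2) - 1*(-2))) = (7 + C)/(m + (-½ + 2)) = (7 + C)/(m + 3/2) = (7 + C)/(3/2 + m))
V(19)*√(1 + M(-3, -5)) = -5*√(1 + 2*(7 - 5)/(3 + 2*(-3))) = -5*√(1 + 2*2/(3 - 6)) = -5*√(1 + 2*2/(-3)) = -5*√(1 + 2*(-⅓)*2) = -5*√(1 - 4/3) = -5*I*√3/3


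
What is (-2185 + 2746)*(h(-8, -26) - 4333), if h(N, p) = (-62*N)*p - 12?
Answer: -9672201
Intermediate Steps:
h(N, p) = -12 - 62*N*p (h(N, p) = -62*N*p - 12 = -12 - 62*N*p)
(-2185 + 2746)*(h(-8, -26) - 4333) = (-2185 + 2746)*((-12 - 62*(-8)*(-26)) - 4333) = 561*((-12 - 12896) - 4333) = 561*(-12908 - 4333) = 561*(-17241) = -9672201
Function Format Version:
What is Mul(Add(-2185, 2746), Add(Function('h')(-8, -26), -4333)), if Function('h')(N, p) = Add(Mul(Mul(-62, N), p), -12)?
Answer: -9672201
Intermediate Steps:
Function('h')(N, p) = Add(-12, Mul(-62, N, p)) (Function('h')(N, p) = Add(Mul(-62, N, p), -12) = Add(-12, Mul(-62, N, p)))
Mul(Add(-2185, 2746), Add(Function('h')(-8, -26), -4333)) = Mul(Add(-2185, 2746), Add(Add(-12, Mul(-62, -8, -26)), -4333)) = Mul(561, Add(Add(-12, -12896), -4333)) = Mul(561, Add(-12908, -4333)) = Mul(561, -17241) = -9672201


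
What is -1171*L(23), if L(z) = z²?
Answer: -619459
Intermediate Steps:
-1171*L(23) = -1171*23² = -1171*529 = -619459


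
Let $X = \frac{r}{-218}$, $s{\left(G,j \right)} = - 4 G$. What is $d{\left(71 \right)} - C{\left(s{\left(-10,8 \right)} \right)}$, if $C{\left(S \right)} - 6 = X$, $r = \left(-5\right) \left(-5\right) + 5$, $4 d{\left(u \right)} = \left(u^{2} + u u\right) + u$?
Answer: $\frac{1104121}{436} \approx 2532.4$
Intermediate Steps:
$d{\left(u \right)} = \frac{u^{2}}{2} + \frac{u}{4}$ ($d{\left(u \right)} = \frac{\left(u^{2} + u u\right) + u}{4} = \frac{\left(u^{2} + u^{2}\right) + u}{4} = \frac{2 u^{2} + u}{4} = \frac{u + 2 u^{2}}{4} = \frac{u^{2}}{2} + \frac{u}{4}$)
$r = 30$ ($r = 25 + 5 = 30$)
$X = - \frac{15}{109}$ ($X = \frac{30}{-218} = 30 \left(- \frac{1}{218}\right) = - \frac{15}{109} \approx -0.13761$)
$C{\left(S \right)} = \frac{639}{109}$ ($C{\left(S \right)} = 6 - \frac{15}{109} = \frac{639}{109}$)
$d{\left(71 \right)} - C{\left(s{\left(-10,8 \right)} \right)} = \frac{1}{4} \cdot 71 \left(1 + 2 \cdot 71\right) - \frac{639}{109} = \frac{1}{4} \cdot 71 \left(1 + 142\right) - \frac{639}{109} = \frac{1}{4} \cdot 71 \cdot 143 - \frac{639}{109} = \frac{10153}{4} - \frac{639}{109} = \frac{1104121}{436}$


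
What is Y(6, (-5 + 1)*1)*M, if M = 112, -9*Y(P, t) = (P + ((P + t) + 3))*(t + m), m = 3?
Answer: 1232/9 ≈ 136.89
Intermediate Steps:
Y(P, t) = -(3 + t)*(3 + t + 2*P)/9 (Y(P, t) = -(P + ((P + t) + 3))*(t + 3)/9 = -(P + (3 + P + t))*(3 + t)/9 = -(3 + t + 2*P)*(3 + t)/9 = -(3 + t)*(3 + t + 2*P)/9)
Y(6, (-5 + 1)*1)*M = (-1 - ⅔*6 - 2*(-5 + 1)/3 - (-5 + 1)²/9 - 2/9*6*(-5 + 1)*1)*112 = (-1 - 4 - (-8)/3 - (-4*1)²/9 - 2/9*6*(-4*1))*112 = (-1 - 4 - ⅔*(-4) - ⅑*(-4)² - 2/9*6*(-4))*112 = (-1 - 4 + 8/3 - ⅑*16 + 16/3)*112 = (-1 - 4 + 8/3 - 16/9 + 16/3)*112 = (11/9)*112 = 1232/9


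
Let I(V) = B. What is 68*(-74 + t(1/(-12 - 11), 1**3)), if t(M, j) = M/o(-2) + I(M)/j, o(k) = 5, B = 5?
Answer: -539648/115 ≈ -4692.6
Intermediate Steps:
I(V) = 5
t(M, j) = 5/j + M/5 (t(M, j) = M/5 + 5/j = 5/j + M/5)
68*(-74 + t(1/(-12 - 11), 1**3)) = 68*(-74 + (5/(1**3) + 1/(5*(-12 - 11)))) = 68*(-74 + (5/1 + (1/5)/(-23))) = 68*(-74 + (5*1 + (1/5)*(-1/23))) = 68*(-74 + (5 - 1/115)) = 68*(-74 + 574/115) = 68*(-7936/115) = -539648/115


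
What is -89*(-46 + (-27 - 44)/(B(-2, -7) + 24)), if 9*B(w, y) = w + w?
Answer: 924799/212 ≈ 4362.3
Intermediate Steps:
B(w, y) = 2*w/9 (B(w, y) = (w + w)/9 = (2*w)/9 = 2*w/9)
-89*(-46 + (-27 - 44)/(B(-2, -7) + 24)) = -89*(-46 + (-27 - 44)/((2/9)*(-2) + 24)) = -89*(-46 - 71/(-4/9 + 24)) = -89*(-46 - 71/212/9) = -89*(-46 - 71*9/212) = -89*(-46 - 639/212) = -89*(-10391/212) = 924799/212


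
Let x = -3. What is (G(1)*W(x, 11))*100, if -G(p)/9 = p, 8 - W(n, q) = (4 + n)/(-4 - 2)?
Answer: -7350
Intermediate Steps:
W(n, q) = 26/3 + n/6 (W(n, q) = 8 - (4 + n)/(-4 - 2) = 8 - (4 + n)/(-6) = 8 - (4 + n)*(-1)/6 = 8 - (-⅔ - n/6) = 8 + (⅔ + n/6) = 26/3 + n/6)
G(p) = -9*p
(G(1)*W(x, 11))*100 = ((-9*1)*(26/3 + (⅙)*(-3)))*100 = -9*(26/3 - ½)*100 = -9*49/6*100 = -147/2*100 = -7350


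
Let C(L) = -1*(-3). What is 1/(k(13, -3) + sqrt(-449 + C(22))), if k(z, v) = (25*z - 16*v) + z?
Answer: 193/74721 - I*sqrt(446)/149442 ≈ 0.0025829 - 0.00014132*I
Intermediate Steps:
k(z, v) = -16*v + 26*z (k(z, v) = (-16*v + 25*z) + z = -16*v + 26*z)
C(L) = 3
1/(k(13, -3) + sqrt(-449 + C(22))) = 1/((-16*(-3) + 26*13) + sqrt(-449 + 3)) = 1/((48 + 338) + sqrt(-446)) = 1/(386 + I*sqrt(446))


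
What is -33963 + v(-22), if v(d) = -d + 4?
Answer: -33937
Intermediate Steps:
v(d) = 4 - d
-33963 + v(-22) = -33963 + (4 - 1*(-22)) = -33963 + (4 + 22) = -33963 + 26 = -33937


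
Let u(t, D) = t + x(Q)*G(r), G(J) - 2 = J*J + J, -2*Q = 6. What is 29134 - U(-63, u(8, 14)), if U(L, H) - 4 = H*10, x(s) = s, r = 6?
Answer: 30370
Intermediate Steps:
Q = -3 (Q = -½*6 = -3)
G(J) = 2 + J + J² (G(J) = 2 + (J*J + J) = 2 + (J² + J) = 2 + (J + J²) = 2 + J + J²)
u(t, D) = -132 + t (u(t, D) = t - 3*(2 + 6 + 6²) = t - 3*(2 + 6 + 36) = t - 3*44 = t - 132 = -132 + t)
U(L, H) = 4 + 10*H (U(L, H) = 4 + H*10 = 4 + 10*H)
29134 - U(-63, u(8, 14)) = 29134 - (4 + 10*(-132 + 8)) = 29134 - (4 + 10*(-124)) = 29134 - (4 - 1240) = 29134 - 1*(-1236) = 29134 + 1236 = 30370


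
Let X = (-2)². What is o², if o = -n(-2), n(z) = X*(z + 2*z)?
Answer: 576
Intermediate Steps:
X = 4
n(z) = 12*z (n(z) = 4*(z + 2*z) = 4*(3*z) = 12*z)
o = 24 (o = -12*(-2) = -1*(-24) = 24)
o² = 24² = 576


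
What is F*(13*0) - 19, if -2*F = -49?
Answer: -19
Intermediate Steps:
F = 49/2 (F = -½*(-49) = 49/2 ≈ 24.500)
F*(13*0) - 19 = 49*(13*0)/2 - 19 = (49/2)*0 - 19 = 0 - 19 = -19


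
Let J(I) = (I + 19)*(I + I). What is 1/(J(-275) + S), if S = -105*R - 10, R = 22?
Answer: 1/138480 ≈ 7.2213e-6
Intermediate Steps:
J(I) = 2*I*(19 + I) (J(I) = (19 + I)*(2*I) = 2*I*(19 + I))
S = -2320 (S = -105*22 - 10 = -2310 - 10 = -2320)
1/(J(-275) + S) = 1/(2*(-275)*(19 - 275) - 2320) = 1/(2*(-275)*(-256) - 2320) = 1/(140800 - 2320) = 1/138480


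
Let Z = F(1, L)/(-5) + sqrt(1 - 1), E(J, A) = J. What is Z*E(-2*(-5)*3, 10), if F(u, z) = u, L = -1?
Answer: -6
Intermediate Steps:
Z = -1/5 (Z = 1/(-5) + sqrt(1 - 1) = -1/5*1 + sqrt(0) = -1/5 + 0 = -1/5 ≈ -0.20000)
Z*E(-2*(-5)*3, 10) = -(-2*(-5))*3/5 = -2*3 = -1/5*30 = -6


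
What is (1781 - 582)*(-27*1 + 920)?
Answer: 1070707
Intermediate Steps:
(1781 - 582)*(-27*1 + 920) = 1199*(-27 + 920) = 1199*893 = 1070707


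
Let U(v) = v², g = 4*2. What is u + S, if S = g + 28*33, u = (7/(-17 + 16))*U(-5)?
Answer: 757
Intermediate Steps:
g = 8
u = -175 (u = (7/(-17 + 16))*(-5)² = (7/(-1))*25 = (7*(-1))*25 = -7*25 = -175)
S = 932 (S = 8 + 28*33 = 8 + 924 = 932)
u + S = -175 + 932 = 757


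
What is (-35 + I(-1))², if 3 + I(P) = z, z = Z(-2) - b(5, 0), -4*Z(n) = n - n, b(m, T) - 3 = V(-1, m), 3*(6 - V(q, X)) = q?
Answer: 20164/9 ≈ 2240.4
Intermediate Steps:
V(q, X) = 6 - q/3
b(m, T) = 28/3 (b(m, T) = 3 + (6 - ⅓*(-1)) = 3 + (6 + ⅓) = 3 + 19/3 = 28/3)
Z(n) = 0 (Z(n) = -(n - n)/4 = -¼*0 = 0)
z = -28/3 (z = 0 - 1*28/3 = 0 - 28/3 = -28/3 ≈ -9.3333)
I(P) = -37/3 (I(P) = -3 - 28/3 = -37/3)
(-35 + I(-1))² = (-35 - 37/3)² = (-142/3)² = 20164/9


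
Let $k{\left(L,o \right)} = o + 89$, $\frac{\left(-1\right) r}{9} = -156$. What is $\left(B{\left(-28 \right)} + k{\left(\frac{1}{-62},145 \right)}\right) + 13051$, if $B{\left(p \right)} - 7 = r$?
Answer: $14696$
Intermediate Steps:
$r = 1404$ ($r = \left(-9\right) \left(-156\right) = 1404$)
$B{\left(p \right)} = 1411$ ($B{\left(p \right)} = 7 + 1404 = 1411$)
$k{\left(L,o \right)} = 89 + o$
$\left(B{\left(-28 \right)} + k{\left(\frac{1}{-62},145 \right)}\right) + 13051 = \left(1411 + \left(89 + 145\right)\right) + 13051 = \left(1411 + 234\right) + 13051 = 1645 + 13051 = 14696$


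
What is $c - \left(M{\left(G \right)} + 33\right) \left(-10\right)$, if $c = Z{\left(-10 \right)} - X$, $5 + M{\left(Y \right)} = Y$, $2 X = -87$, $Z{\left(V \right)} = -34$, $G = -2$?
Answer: $\frac{539}{2} \approx 269.5$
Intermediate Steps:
$X = - \frac{87}{2}$ ($X = \frac{1}{2} \left(-87\right) = - \frac{87}{2} \approx -43.5$)
$M{\left(Y \right)} = -5 + Y$
$c = \frac{19}{2}$ ($c = -34 - - \frac{87}{2} = -34 + \frac{87}{2} = \frac{19}{2} \approx 9.5$)
$c - \left(M{\left(G \right)} + 33\right) \left(-10\right) = \frac{19}{2} - \left(\left(-5 - 2\right) + 33\right) \left(-10\right) = \frac{19}{2} - \left(-7 + 33\right) \left(-10\right) = \frac{19}{2} - 26 \left(-10\right) = \frac{19}{2} - -260 = \frac{19}{2} + 260 = \frac{539}{2}$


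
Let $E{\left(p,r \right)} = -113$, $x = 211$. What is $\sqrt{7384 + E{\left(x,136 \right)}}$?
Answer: $\sqrt{7271} \approx 85.27$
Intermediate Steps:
$\sqrt{7384 + E{\left(x,136 \right)}} = \sqrt{7384 - 113} = \sqrt{7271}$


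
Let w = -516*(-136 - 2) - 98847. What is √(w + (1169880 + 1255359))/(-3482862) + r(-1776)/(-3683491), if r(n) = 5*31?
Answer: -155/3683491 - 30*√74/580477 ≈ -0.00048666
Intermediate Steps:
r(n) = 155
w = -27639 (w = -516*(-138) - 98847 = 71208 - 98847 = -27639)
√(w + (1169880 + 1255359))/(-3482862) + r(-1776)/(-3683491) = √(-27639 + (1169880 + 1255359))/(-3482862) + 155/(-3683491) = √(-27639 + 2425239)*(-1/3482862) + 155*(-1/3683491) = √2397600*(-1/3482862) - 155/3683491 = (180*√74)*(-1/3482862) - 155/3683491 = -30*√74/580477 - 155/3683491 = -155/3683491 - 30*√74/580477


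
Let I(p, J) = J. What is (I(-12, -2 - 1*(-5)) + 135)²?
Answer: 19044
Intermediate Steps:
(I(-12, -2 - 1*(-5)) + 135)² = ((-2 - 1*(-5)) + 135)² = ((-2 + 5) + 135)² = (3 + 135)² = 138² = 19044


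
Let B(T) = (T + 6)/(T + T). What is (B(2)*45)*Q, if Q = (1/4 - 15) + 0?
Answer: -2655/2 ≈ -1327.5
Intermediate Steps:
B(T) = (6 + T)/(2*T) (B(T) = (6 + T)/((2*T)) = (6 + T)*(1/(2*T)) = (6 + T)/(2*T))
Q = -59/4 (Q = (1*(1/4) - 15) + 0 = (1/4 - 15) + 0 = -59/4 + 0 = -59/4 ≈ -14.750)
(B(2)*45)*Q = (((1/2)*(6 + 2)/2)*45)*(-59/4) = (((1/2)*(1/2)*8)*45)*(-59/4) = (2*45)*(-59/4) = 90*(-59/4) = -2655/2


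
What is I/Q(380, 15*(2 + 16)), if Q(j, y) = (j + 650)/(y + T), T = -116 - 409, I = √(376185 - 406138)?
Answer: -51*I*√29953/206 ≈ -42.847*I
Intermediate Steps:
I = I*√29953 (I = √(-29953) = I*√29953 ≈ 173.07*I)
T = -525
Q(j, y) = (650 + j)/(-525 + y) (Q(j, y) = (j + 650)/(y - 525) = (650 + j)/(-525 + y))
I/Q(380, 15*(2 + 16)) = (I*√29953)/(((650 + 380)/(-525 + 15*(2 + 16)))) = (I*√29953)/((1030/(-525 + 15*18))) = (I*√29953)/((1030/(-525 + 270))) = (I*√29953)/((1030/(-255))) = (I*√29953)/((-1/255*1030)) = (I*√29953)/(-206/51) = (I*√29953)*(-51/206) = -51*I*√29953/206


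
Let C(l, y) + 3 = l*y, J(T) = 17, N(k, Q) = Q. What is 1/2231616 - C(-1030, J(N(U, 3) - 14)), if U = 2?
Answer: 39082291009/2231616 ≈ 17513.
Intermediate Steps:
C(l, y) = -3 + l*y
1/2231616 - C(-1030, J(N(U, 3) - 14)) = 1/2231616 - (-3 - 1030*17) = 1/2231616 - (-3 - 17510) = 1/2231616 - 1*(-17513) = 1/2231616 + 17513 = 39082291009/2231616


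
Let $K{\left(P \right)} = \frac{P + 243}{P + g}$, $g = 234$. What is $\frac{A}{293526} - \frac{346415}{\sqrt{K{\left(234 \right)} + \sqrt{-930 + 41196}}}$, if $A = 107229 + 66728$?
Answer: $\frac{173957}{293526} - \frac{692830 \sqrt{13}}{\sqrt{53 + 156 \sqrt{4474}}} \approx -24392.0$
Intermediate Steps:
$K{\left(P \right)} = \frac{243 + P}{234 + P}$ ($K{\left(P \right)} = \frac{P + 243}{P + 234} = \frac{243 + P}{234 + P}$)
$A = 173957$
$\frac{A}{293526} - \frac{346415}{\sqrt{K{\left(234 \right)} + \sqrt{-930 + 41196}}} = \frac{173957}{293526} - \frac{346415}{\sqrt{\frac{243 + 234}{234 + 234} + \sqrt{-930 + 41196}}} = 173957 \cdot \frac{1}{293526} - \frac{346415}{\sqrt{\frac{1}{468} \cdot 477 + \sqrt{40266}}} = \frac{173957}{293526} - \frac{346415}{\sqrt{\frac{1}{468} \cdot 477 + 3 \sqrt{4474}}} = \frac{173957}{293526} - \frac{346415}{\sqrt{\frac{53}{52} + 3 \sqrt{4474}}}$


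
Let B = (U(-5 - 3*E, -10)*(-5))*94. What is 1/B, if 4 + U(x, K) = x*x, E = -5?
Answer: -1/45120 ≈ -2.2163e-5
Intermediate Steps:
U(x, K) = -4 + x² (U(x, K) = -4 + x*x = -4 + x²)
B = -45120 (B = ((-4 + (-5 - 3*(-5))²)*(-5))*94 = ((-4 + (-5 + 15)²)*(-5))*94 = ((-4 + 10²)*(-5))*94 = ((-4 + 100)*(-5))*94 = (96*(-5))*94 = -480*94 = -45120)
1/B = 1/(-45120) = -1/45120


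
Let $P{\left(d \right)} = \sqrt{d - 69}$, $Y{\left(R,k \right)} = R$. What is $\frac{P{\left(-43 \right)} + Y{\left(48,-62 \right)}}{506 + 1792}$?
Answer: $\frac{8}{383} + \frac{2 i \sqrt{7}}{1149} \approx 0.020888 + 0.0046053 i$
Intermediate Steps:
$P{\left(d \right)} = \sqrt{-69 + d}$
$\frac{P{\left(-43 \right)} + Y{\left(48,-62 \right)}}{506 + 1792} = \frac{\sqrt{-69 - 43} + 48}{506 + 1792} = \frac{\sqrt{-112} + 48}{2298} = \left(4 i \sqrt{7} + 48\right) \frac{1}{2298} = \left(48 + 4 i \sqrt{7}\right) \frac{1}{2298} = \frac{8}{383} + \frac{2 i \sqrt{7}}{1149}$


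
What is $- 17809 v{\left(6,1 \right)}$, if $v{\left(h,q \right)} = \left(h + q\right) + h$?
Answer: $-231517$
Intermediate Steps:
$v{\left(h,q \right)} = q + 2 h$
$- 17809 v{\left(6,1 \right)} = - 17809 \left(1 + 2 \cdot 6\right) = - 17809 \left(1 + 12\right) = \left(-17809\right) 13 = -231517$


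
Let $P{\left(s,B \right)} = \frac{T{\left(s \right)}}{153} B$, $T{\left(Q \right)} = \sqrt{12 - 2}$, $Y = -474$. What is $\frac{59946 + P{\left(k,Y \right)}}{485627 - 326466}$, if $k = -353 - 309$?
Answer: $\frac{59946}{159161} - \frac{158 \sqrt{10}}{8117211} \approx 0.37658$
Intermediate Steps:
$k = -662$ ($k = -353 - 309 = -662$)
$T{\left(Q \right)} = \sqrt{10}$
$P{\left(s,B \right)} = \frac{B \sqrt{10}}{153}$ ($P{\left(s,B \right)} = \frac{\sqrt{10}}{153} B = \frac{B \sqrt{10}}{153}$)
$\frac{59946 + P{\left(k,Y \right)}}{485627 - 326466} = \frac{59946 + \frac{1}{153} \left(-474\right) \sqrt{10}}{485627 - 326466} = \frac{59946 - \frac{158 \sqrt{10}}{51}}{159161} = \left(59946 - \frac{158 \sqrt{10}}{51}\right) \frac{1}{159161} = \frac{59946}{159161} - \frac{158 \sqrt{10}}{8117211}$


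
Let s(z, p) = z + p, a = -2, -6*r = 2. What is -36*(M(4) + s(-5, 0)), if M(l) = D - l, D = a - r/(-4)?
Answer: 399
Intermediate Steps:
r = -⅓ (r = -⅙*2 = -⅓ ≈ -0.33333)
D = -25/12 (D = -2 - (-1)/(3*(-4)) = -2 - (-1)*(-1)/(3*4) = -2 - 1*1/12 = -2 - 1/12 = -25/12 ≈ -2.0833)
s(z, p) = p + z
M(l) = -25/12 - l
-36*(M(4) + s(-5, 0)) = -36*((-25/12 - 1*4) + (0 - 5)) = -36*((-25/12 - 4) - 5) = -36*(-73/12 - 5) = -36*(-133/12) = 399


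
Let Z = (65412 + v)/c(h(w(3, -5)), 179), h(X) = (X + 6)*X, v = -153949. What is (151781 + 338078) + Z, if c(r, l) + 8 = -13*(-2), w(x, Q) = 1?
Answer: 8728925/18 ≈ 4.8494e+5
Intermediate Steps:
h(X) = X*(6 + X) (h(X) = (6 + X)*X = X*(6 + X))
c(r, l) = 18 (c(r, l) = -8 - 13*(-2) = -8 + 26 = 18)
Z = -88537/18 (Z = (65412 - 153949)/18 = -88537*1/18 = -88537/18 ≈ -4918.7)
(151781 + 338078) + Z = (151781 + 338078) - 88537/18 = 489859 - 88537/18 = 8728925/18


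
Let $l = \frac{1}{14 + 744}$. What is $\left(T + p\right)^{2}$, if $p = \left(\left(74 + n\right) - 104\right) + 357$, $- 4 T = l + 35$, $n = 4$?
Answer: $\frac{954648197721}{9193024} \approx 1.0384 \cdot 10^{5}$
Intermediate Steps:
$l = \frac{1}{758} \approx 0.0013193$
$T = - \frac{26531}{3032}$ ($T = - \frac{\frac{1}{758} + 35}{4} = \left(- \frac{1}{4}\right) \frac{26531}{758} = - \frac{26531}{3032} \approx -8.7503$)
$p = 331$ ($p = \left(\left(74 + 4\right) - 104\right) + 357 = \left(78 - 104\right) + 357 = -26 + 357 = 331$)
$\left(T + p\right)^{2} = \left(- \frac{26531}{3032} + 331\right)^{2} = \left(\frac{977061}{3032}\right)^{2} = \frac{954648197721}{9193024}$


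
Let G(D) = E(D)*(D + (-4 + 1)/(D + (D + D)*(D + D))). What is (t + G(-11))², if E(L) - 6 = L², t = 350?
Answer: 245631254544/223729 ≈ 1.0979e+6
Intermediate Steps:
E(L) = 6 + L²
G(D) = (6 + D²)*(D - 3/(D + 4*D²)) (G(D) = (6 + D²)*(D + (-4 + 1)/(D + (D + D)*(D + D))) = (6 + D²)*(D - 3/(D + (2*D)*(2*D))) = (6 + D²)*(D - 3/(D + 4*D²)))
(t + G(-11))² = (350 + (6 + (-11)²)*(-3 + (-11)² + 4*(-11)³)/((-11)*(1 + 4*(-11))))² = (350 - (6 + 121)*(-3 + 121 + 4*(-1331))/(11*(1 - 44)))² = (350 - 1/11*127*(-3 + 121 - 5324)/(-43))² = (350 - 1/11*(-1/43)*127*(-5206))² = (350 - 661162/473)² = (-495612/473)² = 245631254544/223729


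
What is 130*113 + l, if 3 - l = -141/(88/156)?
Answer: 328745/22 ≈ 14943.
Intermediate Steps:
l = 5565/22 (l = 3 - (-141)/(88/156) = 3 - (-141)/(88*(1/156)) = 3 - (-141)/22/39 = 3 - (-141)*39/22 = 3 - 1*(-5499/22) = 3 + 5499/22 = 5565/22 ≈ 252.95)
130*113 + l = 130*113 + 5565/22 = 14690 + 5565/22 = 328745/22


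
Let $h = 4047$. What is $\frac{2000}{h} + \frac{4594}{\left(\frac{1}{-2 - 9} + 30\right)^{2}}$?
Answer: $\frac{2466104078}{438051327} \approx 5.6297$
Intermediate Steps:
$\frac{2000}{h} + \frac{4594}{\left(\frac{1}{-2 - 9} + 30\right)^{2}} = \frac{2000}{4047} + \frac{4594}{\left(\frac{1}{-2 - 9} + 30\right)^{2}} = 2000 \cdot \frac{1}{4047} + \frac{4594}{\left(\frac{1}{-11} + 30\right)^{2}} = \frac{2000}{4047} + \frac{4594}{\left(- \frac{1}{11} + 30\right)^{2}} = \frac{2000}{4047} + \frac{4594}{\left(\frac{329}{11}\right)^{2}} = \frac{2000}{4047} + \frac{4594}{\frac{108241}{121}} = \frac{2000}{4047} + 4594 \cdot \frac{121}{108241} = \frac{2000}{4047} + \frac{555874}{108241} = \frac{2466104078}{438051327}$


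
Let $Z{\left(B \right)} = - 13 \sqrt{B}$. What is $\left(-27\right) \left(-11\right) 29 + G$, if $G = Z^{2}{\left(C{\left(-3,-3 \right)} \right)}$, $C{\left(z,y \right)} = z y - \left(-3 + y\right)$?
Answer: $11148$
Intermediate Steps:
$C{\left(z,y \right)} = 3 - y + y z$ ($C{\left(z,y \right)} = y z - \left(-3 + y\right) = 3 - y + y z$)
$G = 2535$ ($G = \left(- 13 \sqrt{3 - -3 - -9}\right)^{2} = \left(- 13 \sqrt{3 + 3 + 9}\right)^{2} = \left(- 13 \sqrt{15}\right)^{2} = 2535$)
$\left(-27\right) \left(-11\right) 29 + G = \left(-27\right) \left(-11\right) 29 + 2535 = 297 \cdot 29 + 2535 = 8613 + 2535 = 11148$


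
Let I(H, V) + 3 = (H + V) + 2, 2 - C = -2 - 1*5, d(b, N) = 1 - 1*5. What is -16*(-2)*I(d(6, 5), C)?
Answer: 128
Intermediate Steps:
d(b, N) = -4 (d(b, N) = 1 - 5 = -4)
C = 9 (C = 2 - (-2 - 1*5) = 2 - (-2 - 5) = 2 - 1*(-7) = 2 + 7 = 9)
I(H, V) = -1 + H + V (I(H, V) = -3 + ((H + V) + 2) = -3 + (2 + H + V) = -1 + H + V)
-16*(-2)*I(d(6, 5), C) = -16*(-2)*(-1 - 4 + 9) = -(-32)*4 = -1*(-128) = 128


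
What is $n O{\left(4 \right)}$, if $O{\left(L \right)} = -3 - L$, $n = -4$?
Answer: $28$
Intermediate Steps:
$n O{\left(4 \right)} = - 4 \left(-3 - 4\right) = \left(-4\right) \left(-7\right) = 28$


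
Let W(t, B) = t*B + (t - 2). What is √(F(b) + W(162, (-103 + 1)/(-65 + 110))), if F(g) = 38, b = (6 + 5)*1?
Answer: 3*I*√470/5 ≈ 13.008*I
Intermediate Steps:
W(t, B) = -2 + t + B*t (W(t, B) = B*t + (-2 + t) = -2 + t + B*t)
b = 11 (b = 11*1 = 11)
√(F(b) + W(162, (-103 + 1)/(-65 + 110))) = √(38 + (-2 + 162 + ((-103 + 1)/(-65 + 110))*162)) = √(38 + (-2 + 162 - 102/45*162)) = √(38 + (-2 + 162 - 102*1/45*162)) = √(38 + (-2 + 162 - 34/15*162)) = √(38 + (-2 + 162 - 1836/5)) = √(38 - 1036/5) = √(-846/5) = 3*I*√470/5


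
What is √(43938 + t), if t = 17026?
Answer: 2*√15241 ≈ 246.91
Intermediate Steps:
√(43938 + t) = √(43938 + 17026) = √60964 = 2*√15241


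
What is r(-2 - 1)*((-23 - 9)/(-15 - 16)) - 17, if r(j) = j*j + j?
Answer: -335/31 ≈ -10.806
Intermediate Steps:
r(j) = j + j**2 (r(j) = j**2 + j = j + j**2)
r(-2 - 1)*((-23 - 9)/(-15 - 16)) - 17 = ((-2 - 1)*(1 + (-2 - 1)))*((-23 - 9)/(-15 - 16)) - 17 = (-3*(1 - 3))*(-32/(-31)) - 17 = (-3*(-2))*(-32*(-1/31)) - 17 = 6*(32/31) - 17 = 192/31 - 17 = -335/31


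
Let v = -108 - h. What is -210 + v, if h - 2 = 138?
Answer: -458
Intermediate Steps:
h = 140 (h = 2 + 138 = 140)
v = -248 (v = -108 - 1*140 = -108 - 140 = -248)
-210 + v = -210 - 248 = -458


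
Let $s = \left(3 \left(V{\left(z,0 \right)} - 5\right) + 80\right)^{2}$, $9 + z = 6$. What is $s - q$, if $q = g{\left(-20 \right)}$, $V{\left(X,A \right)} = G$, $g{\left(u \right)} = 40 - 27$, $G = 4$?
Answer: $5916$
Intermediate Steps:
$z = -3$ ($z = -9 + 6 = -3$)
$g{\left(u \right)} = 13$ ($g{\left(u \right)} = 40 - 27 = 13$)
$V{\left(X,A \right)} = 4$
$q = 13$
$s = 5929$ ($s = \left(3 \left(4 - 5\right) + 80\right)^{2} = \left(3 \left(-1\right) + 80\right)^{2} = \left(-3 + 80\right)^{2} = 77^{2} = 5929$)
$s - q = 5929 - 13 = 5916$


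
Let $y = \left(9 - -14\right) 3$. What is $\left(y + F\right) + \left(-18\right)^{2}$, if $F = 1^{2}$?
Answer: $394$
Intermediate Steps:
$F = 1$
$y = 69$ ($y = \left(9 + 14\right) 3 = 23 \cdot 3 = 69$)
$\left(y + F\right) + \left(-18\right)^{2} = \left(69 + 1\right) + \left(-18\right)^{2} = 70 + 324 = 394$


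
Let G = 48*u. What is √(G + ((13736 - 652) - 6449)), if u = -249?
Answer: I*√5317 ≈ 72.918*I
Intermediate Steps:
G = -11952 (G = 48*(-249) = -11952)
√(G + ((13736 - 652) - 6449)) = √(-11952 + ((13736 - 652) - 6449)) = √(-11952 + (13084 - 6449)) = √(-11952 + 6635) = √(-5317) = I*√5317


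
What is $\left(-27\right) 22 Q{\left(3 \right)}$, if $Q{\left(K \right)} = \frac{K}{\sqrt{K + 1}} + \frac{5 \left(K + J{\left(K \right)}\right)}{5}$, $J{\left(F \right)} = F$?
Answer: $-4455$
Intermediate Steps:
$Q{\left(K \right)} = 2 K + \frac{K}{\sqrt{1 + K}}$ ($Q{\left(K \right)} = \frac{K}{\sqrt{K + 1}} + \frac{5 \left(K + K\right)}{5} = \frac{K}{\sqrt{1 + K}} + 5 \cdot 2 K \frac{1}{5} = \frac{K}{\sqrt{1 + K}} + 10 K \frac{1}{5} = \frac{K}{\sqrt{1 + K}} + 2 K = 2 K + \frac{K}{\sqrt{1 + K}}$)
$\left(-27\right) 22 Q{\left(3 \right)} = \left(-27\right) 22 \left(2 \cdot 3 + \frac{3}{\sqrt{1 + 3}}\right) = - 594 \left(6 + \frac{3}{2}\right) = \left(-594\right) \frac{15}{2} = -4455$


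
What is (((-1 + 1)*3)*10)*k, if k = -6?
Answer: 0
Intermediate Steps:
(((-1 + 1)*3)*10)*k = (((-1 + 1)*3)*10)*(-6) = ((0*3)*10)*(-6) = (0*10)*(-6) = 0*(-6) = 0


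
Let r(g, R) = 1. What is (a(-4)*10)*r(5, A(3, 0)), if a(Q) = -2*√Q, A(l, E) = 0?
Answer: -40*I ≈ -40.0*I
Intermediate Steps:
(a(-4)*10)*r(5, A(3, 0)) = (-4*I*10)*1 = -40*I*1 = -40*I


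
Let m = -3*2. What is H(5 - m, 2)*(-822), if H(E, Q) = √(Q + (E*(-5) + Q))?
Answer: -822*I*√51 ≈ -5870.3*I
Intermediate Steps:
m = -6
H(E, Q) = √(-5*E + 2*Q) (H(E, Q) = √(Q + (-5*E + Q)) = √(Q + (Q - 5*E)) = √(-5*E + 2*Q))
H(5 - m, 2)*(-822) = √(-5*(5 - 1*(-6)) + 2*2)*(-822) = √(-5*(5 + 6) + 4)*(-822) = √(-5*11 + 4)*(-822) = √(-55 + 4)*(-822) = √(-51)*(-822) = (I*√51)*(-822) = -822*I*√51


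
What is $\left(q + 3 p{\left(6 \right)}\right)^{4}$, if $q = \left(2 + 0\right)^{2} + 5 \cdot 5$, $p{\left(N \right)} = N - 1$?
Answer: $3748096$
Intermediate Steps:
$p{\left(N \right)} = -1 + N$
$q = 29$ ($q = 2^{2} + 25 = 4 + 25 = 29$)
$\left(q + 3 p{\left(6 \right)}\right)^{4} = \left(29 + 3 \left(-1 + 6\right)\right)^{4} = \left(29 + 3 \cdot 5\right)^{4} = \left(29 + 15\right)^{4} = 44^{4} = 3748096$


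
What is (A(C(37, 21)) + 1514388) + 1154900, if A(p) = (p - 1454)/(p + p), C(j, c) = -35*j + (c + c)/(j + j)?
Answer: 63921465159/23947 ≈ 2.6693e+6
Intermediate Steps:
C(j, c) = -35*j + c/j (C(j, c) = -35*j + (2*c)/((2*j)) = -35*j + (2*c)*(1/(2*j)) = -35*j + c/j)
A(p) = (-1454 + p)/(2*p) (A(p) = (-1454 + p)/((2*p)) = (-1454 + p)*(1/(2*p)) = (-1454 + p)/(2*p))
(A(C(37, 21)) + 1514388) + 1154900 = ((-1454 + (-35*37 + 21/37))/(2*(-35*37 + 21/37)) + 1514388) + 1154900 = ((-1454 + (-1295 + 21*(1/37)))/(2*(-1295 + 21*(1/37))) + 1514388) + 1154900 = ((-1454 + (-1295 + 21/37))/(2*(-1295 + 21/37)) + 1514388) + 1154900 = ((-1454 - 47894/37)/(2*(-47894/37)) + 1514388) + 1154900 = ((½)*(-37/47894)*(-101692/37) + 1514388) + 1154900 = (25423/23947 + 1514388) + 1154900 = 36265074859/23947 + 1154900 = 63921465159/23947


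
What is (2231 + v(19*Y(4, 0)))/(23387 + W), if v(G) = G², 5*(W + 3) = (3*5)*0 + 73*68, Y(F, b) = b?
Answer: 11155/121884 ≈ 0.091522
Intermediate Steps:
W = 4949/5 (W = -3 + ((3*5)*0 + 73*68)/5 = -3 + (15*0 + 4964)/5 = -3 + (0 + 4964)/5 = -3 + (⅕)*4964 = -3 + 4964/5 = 4949/5 ≈ 989.80)
(2231 + v(19*Y(4, 0)))/(23387 + W) = (2231 + (19*0)²)/(23387 + 4949/5) = (2231 + 0²)/(121884/5) = (2231 + 0)*(5/121884) = 2231*(5/121884) = 11155/121884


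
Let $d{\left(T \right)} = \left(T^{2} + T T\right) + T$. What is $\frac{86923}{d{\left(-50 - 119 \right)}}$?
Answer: $\frac{86923}{56953} \approx 1.5262$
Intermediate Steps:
$d{\left(T \right)} = T + 2 T^{2}$ ($d{\left(T \right)} = \left(T^{2} + T^{2}\right) + T = 2 T^{2} + T = T + 2 T^{2}$)
$\frac{86923}{d{\left(-50 - 119 \right)}} = \frac{86923}{\left(-50 - 119\right) \left(1 + 2 \left(-50 - 119\right)\right)} = \frac{86923}{\left(-169\right) \left(1 + 2 \left(-169\right)\right)} = \frac{86923}{\left(-169\right) \left(1 - 338\right)} = \frac{86923}{\left(-169\right) \left(-337\right)} = \frac{86923}{56953}$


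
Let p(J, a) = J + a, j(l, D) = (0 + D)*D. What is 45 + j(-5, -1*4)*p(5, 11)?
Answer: 301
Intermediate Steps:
j(l, D) = D² (j(l, D) = D*D = D²)
45 + j(-5, -1*4)*p(5, 11) = 45 + (-1*4)²*(5 + 11) = 45 + (-4)²*16 = 45 + 16*16 = 45 + 256 = 301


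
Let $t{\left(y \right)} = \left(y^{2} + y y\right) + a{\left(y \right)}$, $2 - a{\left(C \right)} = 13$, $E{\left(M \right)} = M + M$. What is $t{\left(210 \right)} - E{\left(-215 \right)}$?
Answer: $88619$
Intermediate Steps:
$E{\left(M \right)} = 2 M$
$a{\left(C \right)} = -11$ ($a{\left(C \right)} = 2 - 13 = -11$)
$t{\left(y \right)} = -11 + 2 y^{2}$ ($t{\left(y \right)} = \left(y^{2} + y y\right) - 11 = \left(y^{2} + y^{2}\right) - 11 = 2 y^{2} - 11 = -11 + 2 y^{2}$)
$t{\left(210 \right)} - E{\left(-215 \right)} = \left(-11 + 2 \cdot 210^{2}\right) - 2 \left(-215\right) = \left(-11 + 2 \cdot 44100\right) - -430 = \left(-11 + 88200\right) + 430 = 88189 + 430 = 88619$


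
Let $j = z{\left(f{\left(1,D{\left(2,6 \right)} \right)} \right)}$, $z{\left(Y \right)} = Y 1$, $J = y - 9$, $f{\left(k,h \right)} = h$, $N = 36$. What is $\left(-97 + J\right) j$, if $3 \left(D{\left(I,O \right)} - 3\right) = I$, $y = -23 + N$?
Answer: $-341$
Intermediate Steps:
$y = 13$ ($y = -23 + 36 = 13$)
$D{\left(I,O \right)} = 3 + \frac{I}{3}$
$J = 4$ ($J = 13 - 9 = 4$)
$z{\left(Y \right)} = Y$
$j = \frac{11}{3}$ ($j = 3 + \frac{1}{3} \cdot 2 = 3 + \frac{2}{3} = \frac{11}{3} \approx 3.6667$)
$\left(-97 + J\right) j = \left(-97 + 4\right) \frac{11}{3} = \left(-93\right) \frac{11}{3} = -341$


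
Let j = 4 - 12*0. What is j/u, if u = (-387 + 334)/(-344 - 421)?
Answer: 3060/53 ≈ 57.736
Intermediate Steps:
j = 4 (j = 4 + 0 = 4)
u = 53/765 (u = -53/(-765) = -53*(-1/765) = 53/765 ≈ 0.069281)
j/u = 4/(53/765) = 4*(765/53) = 3060/53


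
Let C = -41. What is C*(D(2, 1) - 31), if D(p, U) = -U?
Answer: 1312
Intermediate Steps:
C*(D(2, 1) - 31) = -41*(-1*1 - 31) = -41*(-1 - 31) = -41*(-32) = 1312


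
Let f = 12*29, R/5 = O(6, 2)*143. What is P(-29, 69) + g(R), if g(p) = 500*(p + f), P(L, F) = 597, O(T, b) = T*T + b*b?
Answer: 14474597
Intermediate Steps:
O(T, b) = T² + b²
R = 28600 (R = 5*((6² + 2²)*143) = 5*((36 + 4)*143) = 5*(40*143) = 5*5720 = 28600)
f = 348
g(p) = 174000 + 500*p (g(p) = 500*(p + 348) = 500*(348 + p) = 174000 + 500*p)
P(-29, 69) + g(R) = 597 + (174000 + 500*28600) = 597 + (174000 + 14300000) = 597 + 14474000 = 14474597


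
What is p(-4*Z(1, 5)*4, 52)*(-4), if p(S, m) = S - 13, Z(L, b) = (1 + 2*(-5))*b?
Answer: -2828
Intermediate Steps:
Z(L, b) = -9*b (Z(L, b) = (1 - 10)*b = -9*b)
p(S, m) = -13 + S
p(-4*Z(1, 5)*4, 52)*(-4) = (-13 - (-36)*5*4)*(-4) = (-13 - 4*(-45)*4)*(-4) = (-13 + 180*4)*(-4) = (-13 + 720)*(-4) = 707*(-4) = -2828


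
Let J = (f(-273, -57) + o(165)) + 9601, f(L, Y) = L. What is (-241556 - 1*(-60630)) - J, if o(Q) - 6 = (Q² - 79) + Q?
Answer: -217571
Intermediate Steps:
o(Q) = -73 + Q + Q² (o(Q) = 6 + ((Q² - 79) + Q) = 6 + ((-79 + Q²) + Q) = 6 + (-79 + Q + Q²) = -73 + Q + Q²)
J = 36645 (J = (-273 + (-73 + 165 + 165²)) + 9601 = (-273 + (-73 + 165 + 27225)) + 9601 = (-273 + 27317) + 9601 = 27044 + 9601 = 36645)
(-241556 - 1*(-60630)) - J = (-241556 - 1*(-60630)) - 1*36645 = (-241556 + 60630) - 36645 = -180926 - 36645 = -217571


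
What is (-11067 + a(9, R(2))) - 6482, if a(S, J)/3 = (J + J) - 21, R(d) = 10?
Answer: -17552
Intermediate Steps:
a(S, J) = -63 + 6*J (a(S, J) = 3*((J + J) - 21) = 3*(2*J - 21) = 3*(-21 + 2*J) = -63 + 6*J)
(-11067 + a(9, R(2))) - 6482 = (-11067 + (-63 + 6*10)) - 6482 = (-11067 + (-63 + 60)) - 6482 = (-11067 - 3) - 6482 = -11070 - 6482 = -17552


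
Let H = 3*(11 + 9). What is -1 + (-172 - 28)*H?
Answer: -12001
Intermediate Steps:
H = 60 (H = 3*20 = 60)
-1 + (-172 - 28)*H = -1 + (-172 - 28)*60 = -1 - 200*60 = -1 - 12000 = -12001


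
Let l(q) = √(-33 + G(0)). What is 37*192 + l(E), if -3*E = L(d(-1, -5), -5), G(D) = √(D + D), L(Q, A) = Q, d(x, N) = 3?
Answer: 7104 + I*√33 ≈ 7104.0 + 5.7446*I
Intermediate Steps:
G(D) = √2*√D (G(D) = √(2*D) = √2*√D)
E = -1 (E = -⅓*3 = -1)
l(q) = I*√33 (l(q) = √(-33 + √2*√0) = √(-33 + √2*0) = √(-33 + 0) = √(-33) = I*√33)
37*192 + l(E) = 37*192 + I*√33 = 7104 + I*√33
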